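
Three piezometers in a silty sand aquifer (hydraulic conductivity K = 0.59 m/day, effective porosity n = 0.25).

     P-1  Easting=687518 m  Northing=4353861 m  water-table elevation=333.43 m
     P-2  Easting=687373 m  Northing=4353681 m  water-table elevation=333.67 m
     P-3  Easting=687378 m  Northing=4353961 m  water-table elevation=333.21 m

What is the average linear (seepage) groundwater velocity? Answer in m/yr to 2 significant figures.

1.5 m/yr

With h = a·x + b·y + c and P-1 as origin, the differences give:
  (-145)·a + (-180)·b = +0.24
  (-140)·a + 100·b = -0.22
Eliminate b (×100 and ×(-180), subtract): -39700·a = -15.600 → a = ∂h/∂x = +0.0003929
Back-substitute: b = ∂h/∂y = -0.001650.
|∇h| = √(0.0003929² + -0.001650²) = 0.001696
Seepage velocity v = K·i/n = 0.59 × 0.001696 / 0.25 = 0.004003 m/day = 1.462 m/yr.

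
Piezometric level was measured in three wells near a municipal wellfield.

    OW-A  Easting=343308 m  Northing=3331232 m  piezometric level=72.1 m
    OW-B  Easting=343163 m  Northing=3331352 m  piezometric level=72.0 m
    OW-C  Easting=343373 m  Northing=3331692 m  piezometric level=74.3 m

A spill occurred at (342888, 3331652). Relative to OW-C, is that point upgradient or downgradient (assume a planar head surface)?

downgradient

With h = a·x + b·y + c and OW-A as origin, the differences give:
  (-145)·a + 120·b = -0.1
  65·a + 460·b = +2.2
Eliminate b (×460 and ×120, subtract): -74500·a = -310.00 → a = ∂h/∂x = +0.004161
Back-substitute: b = ∂h/∂y = +0.004195.
Head at (342888, 3331652) = 72.1 + (+0.004161)·(-420) + (+0.004195)·(420) = 72.11 m.
That is lower than the 74.3 m at OW-C, so the point is downgradient.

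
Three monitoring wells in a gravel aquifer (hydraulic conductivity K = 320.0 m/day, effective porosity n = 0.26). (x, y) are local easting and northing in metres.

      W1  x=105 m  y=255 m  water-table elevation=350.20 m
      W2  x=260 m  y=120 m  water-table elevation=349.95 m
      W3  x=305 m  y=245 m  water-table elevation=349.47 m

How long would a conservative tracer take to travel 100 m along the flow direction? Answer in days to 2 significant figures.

18 days

With h = a·x + b·y + c and W1 as origin, the differences give:
  155·a + (-135)·b = -0.25
  200·a + (-10)·b = -0.73
Eliminate b (×(-10) and ×(-135), subtract): 25450·a = -96.050 → a = ∂h/∂x = -0.003774
Back-substitute: b = ∂h/∂y = -0.002481.
|∇h| = √(-0.003774² + -0.002481²) = 0.004516
Seepage velocity v = K·i/n = 320.0 × 0.004516 / 0.26 = 5.558 m/day.
t = 100 / 5.558 = 17.99 days.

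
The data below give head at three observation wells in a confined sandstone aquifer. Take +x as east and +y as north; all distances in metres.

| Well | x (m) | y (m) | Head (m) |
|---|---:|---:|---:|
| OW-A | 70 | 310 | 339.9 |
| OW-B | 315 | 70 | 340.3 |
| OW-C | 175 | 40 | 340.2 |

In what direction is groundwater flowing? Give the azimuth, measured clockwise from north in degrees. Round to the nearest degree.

With h = a·x + b·y + c and OW-A as origin, the differences give:
  245·a + (-240)·b = +0.4
  105·a + (-270)·b = +0.3
Eliminate b (×(-270) and ×(-240), subtract): -40950·a = -36.00 → a = ∂h/∂x = +0.0008791
Back-substitute: b = ∂h/∂y = -0.0007692.
Flow direction (−∇h) has components (-0.0008791 E, +0.0007692 N).
Azimuth = atan2(E, N) = atan2(-0.0008791, +0.0007692) = 311.2° ≈ 311°.

311°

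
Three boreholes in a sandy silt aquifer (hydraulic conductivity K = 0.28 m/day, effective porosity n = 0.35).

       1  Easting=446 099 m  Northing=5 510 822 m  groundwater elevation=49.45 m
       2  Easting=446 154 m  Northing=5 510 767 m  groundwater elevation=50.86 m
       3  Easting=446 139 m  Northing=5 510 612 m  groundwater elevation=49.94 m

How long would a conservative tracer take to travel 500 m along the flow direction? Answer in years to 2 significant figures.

59 years

Taking 1 as reference: 2−1 = (55, -55, +1.41); 3−1 = (40, -210, +0.49).
Determinant of the coordinate differences = 55·(-210) − 40·(-55) = -9350.
∂h/∂x = [(+1.41)·(-210) − (+0.49)·(-55)] / -9350 = +0.02879
∂h/∂y = [55·(+0.49) − 40·(+1.41)] / -9350 = +0.003150
|∇h| = √(0.02879² + 0.003150²) = 0.02896
Seepage velocity v = K·i/n = 0.28 × 0.02896 / 0.35 = 0.02317 m/day.
t = 500 / 0.02317 = 2.158e+04 days = 59.1 years.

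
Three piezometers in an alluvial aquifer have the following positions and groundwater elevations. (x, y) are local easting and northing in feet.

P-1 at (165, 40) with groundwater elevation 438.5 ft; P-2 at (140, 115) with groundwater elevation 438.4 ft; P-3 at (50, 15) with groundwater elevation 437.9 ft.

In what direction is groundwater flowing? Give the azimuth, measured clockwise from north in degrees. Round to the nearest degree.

Differences from P-1: to P-2 (Δx, Δy, Δh) = (-25, 75, -0.1); to P-3 = (-115, -25, -0.6).
Determinant of the coordinate differences = (-25)·(-25) − (-115)·75 = 9250.
∂h/∂x = [(-0.1)·(-25) − (-0.6)·75] / 9250 = +0.005135
∂h/∂y = [(-25)·(-0.6) − (-115)·(-0.1)] / 9250 = +0.0003784
Flow direction (−∇h) has components (-0.005135 E, -0.0003784 N).
Azimuth = atan2(E, N) = atan2(-0.005135, -0.0003784) = 265.8° ≈ 266°.

266°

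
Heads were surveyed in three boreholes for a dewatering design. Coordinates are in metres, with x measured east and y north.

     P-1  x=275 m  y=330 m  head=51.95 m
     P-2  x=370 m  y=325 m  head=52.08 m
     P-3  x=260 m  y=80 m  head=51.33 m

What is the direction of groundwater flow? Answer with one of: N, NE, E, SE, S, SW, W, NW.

SW

Taking P-1 as reference: P-2−P-1 = (95, -5, +0.13); P-3−P-1 = (-15, -250, -0.62).
Solve a·Δx + b·Δy = Δh: det = 95·(-250) − (-15)·(-5) = -23825.
∂h/∂x = [(+0.13)·(-250) − (-0.62)·(-5)] / -23825 = +0.001494
∂h/∂y = [95·(-0.62) − (-15)·(+0.13)] / -23825 = +0.002390
Flow = −∇h = (-0.001494 east, -0.002390 north), which points southwest.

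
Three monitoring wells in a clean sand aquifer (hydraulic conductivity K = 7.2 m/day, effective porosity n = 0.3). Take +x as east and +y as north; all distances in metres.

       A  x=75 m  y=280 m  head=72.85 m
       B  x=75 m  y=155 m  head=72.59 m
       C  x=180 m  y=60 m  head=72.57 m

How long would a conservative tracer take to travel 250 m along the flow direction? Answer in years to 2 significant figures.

With h = a·x + b·y + c and A as origin, the differences give:
  0·a + (-125)·b = -0.26
  105·a + (-220)·b = -0.28
Eliminate b (×(-220) and ×(-125), subtract): 13125·a = 22.200 → a = ∂h/∂x = +0.001691
Back-substitute: b = ∂h/∂y = +0.002080.
|∇h| = √(0.001691² + 0.002080²) = 0.002681
Seepage velocity v = K·i/n = 7.2 × 0.002681 / 0.3 = 0.06434 m/day.
t = 250 / 0.06434 = 3886 days = 10.6 years.

11 years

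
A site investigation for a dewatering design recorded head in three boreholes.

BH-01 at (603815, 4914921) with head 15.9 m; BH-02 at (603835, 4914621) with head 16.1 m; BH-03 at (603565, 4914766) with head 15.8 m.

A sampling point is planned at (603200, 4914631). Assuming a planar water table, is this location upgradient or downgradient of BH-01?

Three-point gradient (reference BH-01): Δ to BH-02 = (20, -300, +0.2), Δ to BH-03 = (-250, -155, -0.1).
∂h/∂x = +0.0007810, ∂h/∂y = -0.0006146 (det = -78100).
Head at (603200, 4914631) = 15.9 + (+0.0007810)·(-615) + (-0.0006146)·(-290) = 15.60 m.
That is lower than the 15.9 m at BH-01, so the point is downgradient.

downgradient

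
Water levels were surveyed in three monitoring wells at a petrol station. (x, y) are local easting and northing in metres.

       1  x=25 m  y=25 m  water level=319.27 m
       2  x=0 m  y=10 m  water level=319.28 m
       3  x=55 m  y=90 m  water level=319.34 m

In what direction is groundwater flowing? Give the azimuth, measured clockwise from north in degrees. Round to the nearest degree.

140°

With h = a·x + b·y + c and 1 as origin, the differences give:
  (-25)·a + (-15)·b = +0.01
  30·a + 65·b = +0.07
Eliminate b (×65 and ×(-15), subtract): -1175·a = 1.700 → a = ∂h/∂x = -0.001447
Back-substitute: b = ∂h/∂y = +0.001745.
Flow direction (−∇h) has components (+0.001447 E, -0.001745 N).
Azimuth = atan2(E, N) = atan2(+0.001447, -0.001745) = 140.3° ≈ 140°.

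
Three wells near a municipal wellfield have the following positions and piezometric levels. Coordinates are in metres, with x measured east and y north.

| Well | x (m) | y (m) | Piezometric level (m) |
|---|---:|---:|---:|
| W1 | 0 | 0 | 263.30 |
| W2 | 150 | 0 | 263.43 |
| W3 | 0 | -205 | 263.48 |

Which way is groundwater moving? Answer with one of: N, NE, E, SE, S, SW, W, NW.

∂h/∂x = (263.43 − 263.30) / (150 − 0) = +0.0008667
∂h/∂y = (263.48 − 263.30) / (-205 − 0) = -0.0008780
Flow = −∇h = (-0.0008667 east, +0.0008780 north), which points northwest.

NW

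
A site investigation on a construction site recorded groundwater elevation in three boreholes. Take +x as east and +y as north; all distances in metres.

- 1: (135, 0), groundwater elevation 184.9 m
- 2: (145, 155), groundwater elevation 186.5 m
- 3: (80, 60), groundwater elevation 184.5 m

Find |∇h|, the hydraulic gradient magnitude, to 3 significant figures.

0.0196

Differences from 1: to 2 (Δx, Δy, Δh) = (10, 155, +1.6); to 3 = (-55, 60, -0.4).
Determinant of the coordinate differences = 10·60 − (-55)·155 = 9125.
∂h/∂x = [(+1.6)·60 − (-0.4)·155] / 9125 = +0.01732
∂h/∂y = [10·(-0.4) − (-55)·(+1.6)] / 9125 = +0.009205
|∇h| = √(0.01732² + 0.009205²) = 0.01961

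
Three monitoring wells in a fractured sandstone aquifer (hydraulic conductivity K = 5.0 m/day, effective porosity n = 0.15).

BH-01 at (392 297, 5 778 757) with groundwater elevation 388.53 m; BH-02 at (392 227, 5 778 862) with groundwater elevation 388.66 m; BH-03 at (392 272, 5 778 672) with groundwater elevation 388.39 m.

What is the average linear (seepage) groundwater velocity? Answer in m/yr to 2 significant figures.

Three-point gradient (reference BH-01): Δ to BH-02 = (-70, 105, +0.13), Δ to BH-03 = (-25, -85, -0.14).
∂h/∂x = +0.0004257, ∂h/∂y = +0.001522 (det = 8575).
|∇h| = √(0.0004257² + 0.001522²) = 0.00158
Seepage velocity v = K·i/n = 5.0 × 0.00158 / 0.15 = 0.05267 m/day = 19.24 m/yr.

19 m/yr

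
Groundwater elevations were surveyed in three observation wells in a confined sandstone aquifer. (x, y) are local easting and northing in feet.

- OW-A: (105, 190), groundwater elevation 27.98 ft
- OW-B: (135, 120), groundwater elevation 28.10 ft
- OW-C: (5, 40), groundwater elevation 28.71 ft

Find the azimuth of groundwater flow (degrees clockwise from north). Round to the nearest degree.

With h = a·x + b·y + c and OW-A as origin, the differences give:
  30·a + (-70)·b = +0.12
  (-100)·a + (-150)·b = +0.73
Eliminate b (×(-150) and ×(-70), subtract): -11500·a = 33.100 → a = ∂h/∂x = -0.002878
Back-substitute: b = ∂h/∂y = -0.002948.
Flow direction (−∇h) has components (+0.002878 E, +0.002948 N).
Azimuth = atan2(E, N) = atan2(+0.002878, +0.002948) = 44.3° ≈ 044°.

044°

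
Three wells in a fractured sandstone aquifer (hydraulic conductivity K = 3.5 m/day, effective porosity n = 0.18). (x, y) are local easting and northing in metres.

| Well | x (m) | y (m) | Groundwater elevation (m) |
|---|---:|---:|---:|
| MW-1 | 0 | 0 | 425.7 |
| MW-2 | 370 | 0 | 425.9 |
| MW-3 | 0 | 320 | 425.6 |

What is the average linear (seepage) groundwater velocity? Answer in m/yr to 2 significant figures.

4.4 m/yr

∂h/∂x = (425.9 − 425.7) / (370 − 0) = +0.0005405
∂h/∂y = (425.6 − 425.7) / (320 − 0) = -0.0003125
|∇h| = √(0.0005405² + -0.0003125²) = 0.0006243
Seepage velocity v = K·i/n = 3.5 × 0.0006243 / 0.18 = 0.01214 m/day = 4.434 m/yr.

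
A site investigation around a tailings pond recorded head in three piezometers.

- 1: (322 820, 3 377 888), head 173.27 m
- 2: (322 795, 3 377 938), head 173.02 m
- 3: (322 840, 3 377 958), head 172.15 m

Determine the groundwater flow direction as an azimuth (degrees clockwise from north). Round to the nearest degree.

049°

Taking 1 as reference: 2−1 = (-25, 50, -0.25); 3−1 = (20, 70, -1.12).
Determinant of the coordinate differences = (-25)·70 − 20·50 = -2750.
∂h/∂x = [(-0.25)·70 − (-1.12)·50] / -2750 = -0.01400
∂h/∂y = [(-25)·(-1.12) − 20·(-0.25)] / -2750 = -0.01200
Flow direction (−∇h) has components (+0.01400 E, +0.01200 N).
Azimuth = atan2(E, N) = atan2(+0.01400, +0.01200) = 49.4° ≈ 049°.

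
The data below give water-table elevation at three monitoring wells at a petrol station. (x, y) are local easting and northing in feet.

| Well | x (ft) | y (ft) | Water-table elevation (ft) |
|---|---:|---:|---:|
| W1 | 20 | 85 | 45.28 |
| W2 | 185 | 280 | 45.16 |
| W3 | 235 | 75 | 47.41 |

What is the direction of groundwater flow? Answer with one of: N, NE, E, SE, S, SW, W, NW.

NW

Three-point gradient (reference W1): Δ to W2 = (165, 195, -0.12), Δ to W3 = (215, -10, +2.13).
∂h/∂x = +0.009504, ∂h/∂y = -0.008657 (det = -43575).
Flow = −∇h = (-0.009504 east, +0.008657 north), which points northwest.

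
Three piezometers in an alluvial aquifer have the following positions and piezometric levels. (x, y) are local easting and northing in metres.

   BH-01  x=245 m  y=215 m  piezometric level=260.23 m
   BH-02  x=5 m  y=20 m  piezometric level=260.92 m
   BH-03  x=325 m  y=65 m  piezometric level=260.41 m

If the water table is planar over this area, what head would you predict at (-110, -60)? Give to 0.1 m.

261.2 m

Three-point gradient (reference BH-01): Δ to BH-02 = (-240, -195, +0.69), Δ to BH-03 = (80, -150, +0.18).
∂h/∂x = -0.001326, ∂h/∂y = -0.001907 (det = 51600).
h(-110, -60) = 260.23 + (-0.001326)·(-355) + (-0.001907)·(-275) = 260.23 +0.471 +0.524 = 261.225 m.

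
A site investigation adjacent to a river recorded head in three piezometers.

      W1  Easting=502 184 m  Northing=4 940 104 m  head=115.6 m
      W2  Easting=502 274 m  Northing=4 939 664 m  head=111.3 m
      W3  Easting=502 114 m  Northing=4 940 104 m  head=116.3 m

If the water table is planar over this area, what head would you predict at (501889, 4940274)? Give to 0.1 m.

119.9 m

Taking W1 as reference: W2−W1 = (90, -440, -4.3); W3−W1 = (-70, 0, +0.7).
Determinant of the coordinate differences = 90·0 − (-70)·(-440) = -30800.
∂h/∂x = [(-4.3)·0 − (+0.7)·(-440)] / -30800 = -0.01000
∂h/∂y = [90·(+0.7) − (-70)·(-4.3)] / -30800 = +0.007727
h(501889, 4940274) = 115.6 + (-0.01000)·(-295) + (+0.007727)·(170) = 115.6 +2.950 +1.314 = 119.864 m.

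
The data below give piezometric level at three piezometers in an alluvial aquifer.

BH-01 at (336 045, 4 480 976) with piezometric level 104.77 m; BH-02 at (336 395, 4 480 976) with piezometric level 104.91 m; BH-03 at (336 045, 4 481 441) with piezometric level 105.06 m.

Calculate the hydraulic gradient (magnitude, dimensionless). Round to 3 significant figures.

0.000741

∂h/∂x = (104.91 − 104.77) / (336395 − 336045) = +0.0004000
∂h/∂y = (105.06 − 104.77) / (4481441 − 4480976) = +0.0006237
|∇h| = √(0.0004000² + 0.0006237²) = 0.0007409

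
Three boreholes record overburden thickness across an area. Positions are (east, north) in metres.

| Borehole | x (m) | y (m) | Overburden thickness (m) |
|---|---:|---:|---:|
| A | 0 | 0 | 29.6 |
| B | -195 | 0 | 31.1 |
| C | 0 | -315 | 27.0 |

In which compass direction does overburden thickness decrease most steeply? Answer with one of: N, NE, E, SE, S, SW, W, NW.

∂d/∂x = (31.1 − 29.6) / (-195 − 0) = -0.007692
∂d/∂y = (27.0 − 29.6) / (-315 − 0) = +0.008254
Steepest decrease is along −∇f = (+0.007692 E, -0.008254 N) → southeast.

SE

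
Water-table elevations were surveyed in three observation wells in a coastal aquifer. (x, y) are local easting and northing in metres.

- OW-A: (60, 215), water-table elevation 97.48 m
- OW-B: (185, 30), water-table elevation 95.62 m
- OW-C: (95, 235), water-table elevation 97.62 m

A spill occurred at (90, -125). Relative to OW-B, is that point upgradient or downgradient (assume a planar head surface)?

downgradient

Differences from OW-A: to OW-B (Δx, Δy, Δh) = (125, -185, -1.86); to OW-C = (35, 20, +0.14).
Solve a·Δx + b·Δy = Δh: det = 125·20 − 35·(-185) = 8975.
∂h/∂x = [(-1.86)·20 − (+0.14)·(-185)] / 8975 = -0.001259
∂h/∂y = [125·(+0.14) − 35·(-1.86)] / 8975 = +0.009203
Head at (90, -125) = 97.48 + (-0.001259)·(30) + (+0.009203)·(-340) = 94.31 m.
That is lower than the 95.62 m at OW-B, so the point is downgradient.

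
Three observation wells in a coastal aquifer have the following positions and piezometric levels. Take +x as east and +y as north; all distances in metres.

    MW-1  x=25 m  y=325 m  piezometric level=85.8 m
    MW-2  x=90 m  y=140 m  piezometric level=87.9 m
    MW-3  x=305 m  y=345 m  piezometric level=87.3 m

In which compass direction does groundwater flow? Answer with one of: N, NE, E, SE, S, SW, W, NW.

Differences from MW-1: to MW-2 (Δx, Δy, Δh) = (65, -185, +2.1); to MW-3 = (280, 20, +1.5).
Determinant of the coordinate differences = 65·20 − 280·(-185) = 53100.
∂h/∂x = [(+2.1)·20 − (+1.5)·(-185)] / 53100 = +0.006017
∂h/∂y = [65·(+1.5) − 280·(+2.1)] / 53100 = -0.009237
Flow = −∇h = (-0.006017 east, +0.009237 north), which points northwest.

NW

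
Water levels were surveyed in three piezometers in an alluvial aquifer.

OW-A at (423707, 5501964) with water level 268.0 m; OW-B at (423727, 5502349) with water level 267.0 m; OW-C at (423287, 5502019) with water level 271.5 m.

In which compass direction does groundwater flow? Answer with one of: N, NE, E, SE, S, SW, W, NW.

E

Taking OW-A as reference: OW-B−OW-A = (20, 385, -1.0); OW-C−OW-A = (-420, 55, +3.5).
Determinant of the coordinate differences = 20·55 − (-420)·385 = 162800.
∂h/∂x = [(-1.0)·55 − (+3.5)·385] / 162800 = -0.008615
∂h/∂y = [20·(+3.5) − (-420)·(-1.0)] / 162800 = -0.002150
Flow = −∇h = (+0.008615 east, +0.002150 north), which points east.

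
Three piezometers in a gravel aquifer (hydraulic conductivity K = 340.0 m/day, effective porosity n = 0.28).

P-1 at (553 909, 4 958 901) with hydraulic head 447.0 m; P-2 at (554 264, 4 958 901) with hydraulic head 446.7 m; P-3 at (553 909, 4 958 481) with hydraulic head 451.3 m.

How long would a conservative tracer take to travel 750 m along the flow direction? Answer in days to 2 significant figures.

60 days

∂h/∂x = (446.7 − 447.0) / (554264 − 553909) = -0.0008451
∂h/∂y = (451.3 − 447.0) / (4958481 − 4958901) = -0.01024
|∇h| = √(-0.0008451² + -0.01024²) = 0.01027
Seepage velocity v = K·i/n = 340.0 × 0.01027 / 0.28 = 12.47 m/day.
t = 750 / 12.47 = 60.14 days.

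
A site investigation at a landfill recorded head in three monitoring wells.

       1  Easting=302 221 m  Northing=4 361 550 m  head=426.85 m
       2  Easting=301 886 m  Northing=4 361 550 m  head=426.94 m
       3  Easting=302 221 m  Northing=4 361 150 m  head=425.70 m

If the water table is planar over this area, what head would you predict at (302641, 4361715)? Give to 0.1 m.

427.2 m

∂h/∂x = (426.94 − 426.85) / (301886 − 302221) = -0.0002687
∂h/∂y = (425.70 − 426.85) / (4361150 − 4361550) = +0.002875
h(302641, 4361715) = 426.85 + (-0.0002687)·(420) + (+0.002875)·(165) = 426.85 -0.113 +0.474 = 427.212 m.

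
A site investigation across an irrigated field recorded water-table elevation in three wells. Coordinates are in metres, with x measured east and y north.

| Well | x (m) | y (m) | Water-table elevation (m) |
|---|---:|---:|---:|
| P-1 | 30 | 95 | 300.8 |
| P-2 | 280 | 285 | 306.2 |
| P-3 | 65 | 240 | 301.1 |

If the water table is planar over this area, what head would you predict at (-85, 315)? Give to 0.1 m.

With h = a·x + b·y + c and P-1 as origin, the differences give:
  250·a + 190·b = +5.4
  35·a + 145·b = +0.3
Eliminate b (×145 and ×190, subtract): 29600·a = 726.00 → a = ∂h/∂x = +0.02453
Back-substitute: b = ∂h/∂y = -0.003851.
h(-85, 315) = 300.8 + (+0.02453)·(-115) + (-0.003851)·(220) = 300.8 -2.821 -0.847 = 297.132 m.

297.1 m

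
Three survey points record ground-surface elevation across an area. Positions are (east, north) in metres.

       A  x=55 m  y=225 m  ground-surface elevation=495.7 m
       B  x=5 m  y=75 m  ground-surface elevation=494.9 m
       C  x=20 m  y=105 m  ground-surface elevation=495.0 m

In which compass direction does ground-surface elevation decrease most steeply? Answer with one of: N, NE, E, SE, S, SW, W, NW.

Differences from A: to B (Δx, Δy, Δh) = (-50, -150, -0.8); to C = (-35, -120, -0.7).
Solve a·Δx + b·Δy = Δz: det = (-50)·(-120) − (-35)·(-150) = 750.
∂z/∂x = [(-0.8)·(-120) − (-0.7)·(-150)] / 750 = -0.01200
∂z/∂y = [(-50)·(-0.7) − (-35)·(-0.8)] / 750 = +0.009333
Steepest decrease is along −∇f = (+0.01200 E, -0.009333 N) → southeast.

SE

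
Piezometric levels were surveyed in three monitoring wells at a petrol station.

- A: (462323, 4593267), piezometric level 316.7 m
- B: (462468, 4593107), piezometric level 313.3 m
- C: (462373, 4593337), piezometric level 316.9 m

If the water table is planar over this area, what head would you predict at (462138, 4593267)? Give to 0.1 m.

318.8 m

With h = a·x + b·y + c and A as origin, the differences give:
  145·a + (-160)·b = -3.4
  50·a + 70·b = +0.2
Eliminate b (×70 and ×(-160), subtract): 18150·a = -206.00 → a = ∂h/∂x = -0.01135
Back-substitute: b = ∂h/∂y = +0.01096.
h(462138, 4593267) = 316.7 + (-0.01135)·(-185) + (+0.01096)·(0) = 316.7 +2.100 +0.000 = 318.800 m.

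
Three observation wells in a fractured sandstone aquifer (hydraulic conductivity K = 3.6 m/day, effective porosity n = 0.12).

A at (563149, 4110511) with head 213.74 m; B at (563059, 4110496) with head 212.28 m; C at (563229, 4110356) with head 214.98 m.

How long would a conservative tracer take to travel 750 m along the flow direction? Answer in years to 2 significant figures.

4.2 years

With h = a·x + b·y + c and A as origin, the differences give:
  (-90)·a + (-15)·b = -1.46
  80·a + (-155)·b = +1.24
Eliminate b (×(-155) and ×(-15), subtract): 15150·a = 244.900 → a = ∂h/∂x = +0.01617
Back-substitute: b = ∂h/∂y = +0.0003432.
|∇h| = √(0.01617² + 0.0003432²) = 0.01617
Seepage velocity v = K·i/n = 3.6 × 0.01617 / 0.12 = 0.4851 m/day.
t = 750 / 0.4851 = 1546 days = 4.23 years.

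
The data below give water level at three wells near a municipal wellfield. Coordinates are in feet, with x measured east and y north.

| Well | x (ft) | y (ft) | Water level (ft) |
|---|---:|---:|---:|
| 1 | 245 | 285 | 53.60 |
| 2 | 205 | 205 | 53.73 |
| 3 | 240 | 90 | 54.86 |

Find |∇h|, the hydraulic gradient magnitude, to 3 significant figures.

0.0122

With h = a·x + b·y + c and 1 as origin, the differences give:
  (-40)·a + (-80)·b = +0.13
  (-5)·a + (-195)·b = +1.26
Eliminate b (×(-195) and ×(-80), subtract): 7400·a = 75.450 → a = ∂h/∂x = +0.01020
Back-substitute: b = ∂h/∂y = -0.006723.
|∇h| = √(0.01020² + -0.006723²) = 0.01222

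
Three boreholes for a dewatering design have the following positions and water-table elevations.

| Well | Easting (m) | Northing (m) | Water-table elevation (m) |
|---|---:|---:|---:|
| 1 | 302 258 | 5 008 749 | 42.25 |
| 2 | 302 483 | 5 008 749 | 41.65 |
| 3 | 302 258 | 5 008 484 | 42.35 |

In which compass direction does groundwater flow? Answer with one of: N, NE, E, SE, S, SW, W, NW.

∂h/∂x = (41.65 − 42.25) / (302483 − 302258) = -0.002667
∂h/∂y = (42.35 − 42.25) / (5008484 − 5008749) = -0.0003774
Flow = −∇h = (+0.002667 east, +0.0003774 north), which points east.

E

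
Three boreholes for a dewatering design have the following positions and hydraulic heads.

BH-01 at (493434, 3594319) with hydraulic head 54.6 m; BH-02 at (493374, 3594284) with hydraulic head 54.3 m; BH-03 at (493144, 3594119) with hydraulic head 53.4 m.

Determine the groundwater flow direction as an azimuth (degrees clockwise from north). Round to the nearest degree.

With h = a·x + b·y + c and BH-01 as origin, the differences give:
  (-60)·a + (-35)·b = -0.3
  (-290)·a + (-200)·b = -1.2
Eliminate b (×(-200) and ×(-35), subtract): 1850·a = 18.00 → a = ∂h/∂x = +0.009730
Back-substitute: b = ∂h/∂y = -0.008108.
Flow direction (−∇h) has components (-0.009730 E, +0.008108 N).
Azimuth = atan2(E, N) = atan2(-0.009730, +0.008108) = 309.8° ≈ 310°.

310°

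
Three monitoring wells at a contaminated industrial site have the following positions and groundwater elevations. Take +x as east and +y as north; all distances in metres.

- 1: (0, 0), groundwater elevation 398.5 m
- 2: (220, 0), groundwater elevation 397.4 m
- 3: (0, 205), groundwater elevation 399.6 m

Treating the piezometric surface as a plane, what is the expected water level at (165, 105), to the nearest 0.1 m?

398.2 m

∂h/∂x = (397.4 − 398.5) / (220 − 0) = -0.005000
∂h/∂y = (399.6 − 398.5) / (205 − 0) = +0.005366
h(165, 105) = 398.5 + (-0.005000)·(165) + (+0.005366)·(105) = 398.5 -0.825 +0.563 = 398.238 m.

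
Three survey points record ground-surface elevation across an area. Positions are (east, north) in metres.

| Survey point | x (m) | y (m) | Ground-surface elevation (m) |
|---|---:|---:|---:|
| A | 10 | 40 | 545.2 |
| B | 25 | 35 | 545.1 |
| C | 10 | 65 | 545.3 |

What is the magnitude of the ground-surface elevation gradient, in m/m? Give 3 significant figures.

Three-point gradient (reference A): Δ to B = (15, -5, -0.1), Δ to C = (0, 25, +0.1).
∂z/∂x = -0.005333, ∂z/∂y = +0.004000 (det = 375).
|∇f| = √(-0.005333² + 0.004000²) = 0.006666 m/m

0.00667 m/m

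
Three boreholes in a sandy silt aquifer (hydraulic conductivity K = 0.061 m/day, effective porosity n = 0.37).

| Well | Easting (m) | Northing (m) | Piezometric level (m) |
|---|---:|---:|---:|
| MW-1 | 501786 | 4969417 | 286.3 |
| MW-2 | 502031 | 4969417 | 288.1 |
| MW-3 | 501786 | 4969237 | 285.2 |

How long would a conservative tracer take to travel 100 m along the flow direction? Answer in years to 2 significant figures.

∂h/∂x = (288.1 − 286.3) / (502031 − 501786) = +0.007347
∂h/∂y = (285.2 − 286.3) / (4969237 − 4969417) = +0.006111
|∇h| = √(0.007347² + 0.006111²) = 0.009556
Seepage velocity v = K·i/n = 0.061 × 0.009556 / 0.37 = 0.001575 m/day.
t = 100 / 0.001575 = 6.349e+04 days = 174 years.

170 years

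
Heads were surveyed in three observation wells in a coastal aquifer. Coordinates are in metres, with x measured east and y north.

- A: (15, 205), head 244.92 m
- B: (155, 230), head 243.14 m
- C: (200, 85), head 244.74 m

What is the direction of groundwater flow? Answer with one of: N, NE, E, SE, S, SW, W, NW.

With h = a·x + b·y + c and A as origin, the differences give:
  140·a + 25·b = -1.78
  185·a + (-120)·b = -0.18
Eliminate b (×(-120) and ×25, subtract): -21425·a = 218.100 → a = ∂h/∂x = -0.01018
Back-substitute: b = ∂h/∂y = -0.01419.
Flow = −∇h = (+0.01018 east, +0.01419 north), which points northeast.

NE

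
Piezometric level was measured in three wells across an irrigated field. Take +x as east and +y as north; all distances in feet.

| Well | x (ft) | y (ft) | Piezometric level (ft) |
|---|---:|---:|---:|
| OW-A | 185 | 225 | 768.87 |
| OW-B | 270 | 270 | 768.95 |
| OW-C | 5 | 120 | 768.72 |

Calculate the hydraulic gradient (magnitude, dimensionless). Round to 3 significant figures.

Differences from OW-A: to OW-B (Δx, Δy, Δh) = (85, 45, +0.08); to OW-C = (-180, -105, -0.15).
Determinant of the coordinate differences = 85·(-105) − (-180)·45 = -825.
∂h/∂x = [(+0.08)·(-105) − (-0.15)·45] / -825 = +0.002000
∂h/∂y = [85·(-0.15) − (-180)·(+0.08)] / -825 = -0.002000
|∇h| = √(0.002000² + -0.002000²) = 0.002828

0.00283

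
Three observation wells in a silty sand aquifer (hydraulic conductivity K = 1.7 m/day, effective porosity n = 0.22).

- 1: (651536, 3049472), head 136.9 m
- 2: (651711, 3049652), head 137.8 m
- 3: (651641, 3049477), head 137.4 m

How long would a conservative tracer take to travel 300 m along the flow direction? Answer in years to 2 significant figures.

Differences from 1: to 2 (Δx, Δy, Δh) = (175, 180, +0.9); to 3 = (105, 5, +0.5).
Determinant of the coordinate differences = 175·5 − 105·180 = -18025.
∂h/∂x = [(+0.9)·5 − (+0.5)·180] / -18025 = +0.004743
∂h/∂y = [175·(+0.5) − 105·(+0.9)] / -18025 = +0.0003883
|∇h| = √(0.004743² + 0.0003883²) = 0.004759
Seepage velocity v = K·i/n = 1.7 × 0.004759 / 0.22 = 0.03677 m/day.
t = 300 / 0.03677 = 8159 days = 22.3 years.

22 years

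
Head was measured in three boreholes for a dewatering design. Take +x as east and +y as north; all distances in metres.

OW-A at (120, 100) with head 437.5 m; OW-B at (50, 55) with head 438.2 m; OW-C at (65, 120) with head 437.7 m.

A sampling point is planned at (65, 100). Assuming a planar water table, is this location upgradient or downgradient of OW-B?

downgradient

With h = a·x + b·y + c and OW-A as origin, the differences give:
  (-70)·a + (-45)·b = +0.7
  (-55)·a + 20·b = +0.2
Eliminate b (×20 and ×(-45), subtract): -3875·a = 23.00 → a = ∂h/∂x = -0.005935
Back-substitute: b = ∂h/∂y = -0.006323.
Head at (65, 100) = 437.5 + (-0.005935)·(-55) + (-0.006323)·(0) = 437.83 m.
That is lower than the 438.2 m at OW-B, so the point is downgradient.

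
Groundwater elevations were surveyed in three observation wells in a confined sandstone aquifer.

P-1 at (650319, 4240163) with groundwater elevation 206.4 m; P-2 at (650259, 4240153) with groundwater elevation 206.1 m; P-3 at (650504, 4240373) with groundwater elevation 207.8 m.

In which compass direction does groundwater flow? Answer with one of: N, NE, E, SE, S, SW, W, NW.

SW

With h = a·x + b·y + c and P-1 as origin, the differences give:
  (-60)·a + (-10)·b = -0.3
  185·a + 210·b = +1.4
Eliminate b (×210 and ×(-10), subtract): -10750·a = -49.00 → a = ∂h/∂x = +0.004558
Back-substitute: b = ∂h/∂y = +0.002651.
Flow = −∇h = (-0.004558 east, -0.002651 north), which points southwest.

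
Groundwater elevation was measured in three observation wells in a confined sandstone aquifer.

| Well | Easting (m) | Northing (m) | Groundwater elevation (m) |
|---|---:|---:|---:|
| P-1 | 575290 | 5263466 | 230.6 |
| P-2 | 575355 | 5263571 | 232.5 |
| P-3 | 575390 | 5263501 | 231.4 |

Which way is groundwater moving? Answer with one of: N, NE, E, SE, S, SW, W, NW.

S

With h = a·x + b·y + c and P-1 as origin, the differences give:
  65·a + 105·b = +1.9
  100·a + 35·b = +0.8
Eliminate b (×35 and ×105, subtract): -8225·a = -17.50 → a = ∂h/∂x = +0.002128
Back-substitute: b = ∂h/∂y = +0.01678.
Flow = −∇h = (-0.002128 east, -0.01678 north), which points south.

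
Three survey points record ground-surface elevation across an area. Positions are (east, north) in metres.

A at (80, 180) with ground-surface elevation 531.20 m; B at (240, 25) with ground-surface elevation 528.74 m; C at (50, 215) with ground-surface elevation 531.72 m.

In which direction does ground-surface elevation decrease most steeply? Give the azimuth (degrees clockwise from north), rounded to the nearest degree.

150°

Three-point gradient (reference A): Δ to B = (160, -155, -2.46), Δ to C = (-30, 35, +0.52).
∂z/∂x = -0.005789, ∂z/∂y = +0.009895 (det = 950).
Steepest decrease is along −∇f: components (+0.005789 E, -0.009895 N).
Azimuth = atan2(+0.005789, -0.009895) = 149.7° ≈ 150°.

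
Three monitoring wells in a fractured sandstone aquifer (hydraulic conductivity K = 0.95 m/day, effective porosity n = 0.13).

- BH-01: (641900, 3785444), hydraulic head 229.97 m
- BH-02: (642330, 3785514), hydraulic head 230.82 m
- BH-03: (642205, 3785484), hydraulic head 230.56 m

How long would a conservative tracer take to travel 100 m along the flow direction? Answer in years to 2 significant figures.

With h = a·x + b·y + c and BH-01 as origin, the differences give:
  430·a + 70·b = +0.85
  305·a + 40·b = +0.59
Eliminate b (×40 and ×70, subtract): -4150·a = -7.300 → a = ∂h/∂x = +0.001759
Back-substitute: b = ∂h/∂y = +0.001337.
|∇h| = √(0.001759² + 0.001337²) = 0.002209
Seepage velocity v = K·i/n = 0.95 × 0.002209 / 0.13 = 0.01614 m/day.
t = 100 / 0.01614 = 6196 days = 17 years.

17 years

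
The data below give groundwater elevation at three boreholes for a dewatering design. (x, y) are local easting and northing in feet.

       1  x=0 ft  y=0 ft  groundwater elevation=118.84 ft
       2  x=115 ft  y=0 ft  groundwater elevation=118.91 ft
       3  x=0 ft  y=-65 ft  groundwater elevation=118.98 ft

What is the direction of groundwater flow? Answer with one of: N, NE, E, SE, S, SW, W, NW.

∂h/∂x = (118.91 − 118.84) / (115 − 0) = +0.0006087
∂h/∂y = (118.98 − 118.84) / (-65 − 0) = -0.002154
Flow = −∇h = (-0.0006087 east, +0.002154 north), which points north.

N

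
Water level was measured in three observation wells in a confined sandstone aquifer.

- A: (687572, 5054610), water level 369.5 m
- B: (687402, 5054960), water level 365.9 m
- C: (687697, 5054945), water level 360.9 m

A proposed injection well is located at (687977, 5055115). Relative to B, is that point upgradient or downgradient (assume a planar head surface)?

downgradient

Taking A as reference: B−A = (-170, 350, -3.6); C−A = (125, 335, -8.6).
Determinant of the coordinate differences = (-170)·335 − 125·350 = -100700.
∂h/∂x = [(-3.6)·335 − (-8.6)·350] / -100700 = -0.01791
∂h/∂y = [(-170)·(-8.6) − 125·(-3.6)] / -100700 = -0.01899
Head at (687977, 5055115) = 369.5 + (-0.01791)·(405) + (-0.01899)·(505) = 352.66 m.
That is lower than the 365.9 m at B, so the point is downgradient.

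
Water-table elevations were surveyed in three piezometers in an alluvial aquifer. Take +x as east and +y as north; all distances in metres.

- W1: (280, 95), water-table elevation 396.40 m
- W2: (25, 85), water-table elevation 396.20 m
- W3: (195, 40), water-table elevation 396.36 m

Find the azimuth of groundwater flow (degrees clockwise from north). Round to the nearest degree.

With h = a·x + b·y + c and W1 as origin, the differences give:
  (-255)·a + (-10)·b = -0.20
  (-85)·a + (-55)·b = -0.04
Eliminate b (×(-55) and ×(-10), subtract): 13175·a = 10.600 → a = ∂h/∂x = +0.0008046
Back-substitute: b = ∂h/∂y = -0.0005161.
Flow direction (−∇h) has components (-0.0008046 E, +0.0005161 N).
Azimuth = atan2(E, N) = atan2(-0.0008046, +0.0005161) = 302.7° ≈ 303°.

303°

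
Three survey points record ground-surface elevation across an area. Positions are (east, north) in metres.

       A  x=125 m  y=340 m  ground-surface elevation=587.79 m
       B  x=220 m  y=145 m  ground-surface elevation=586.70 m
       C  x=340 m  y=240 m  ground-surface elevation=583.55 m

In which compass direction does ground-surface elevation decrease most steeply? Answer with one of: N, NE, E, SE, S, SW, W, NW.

E

Taking A as reference: B−A = (95, -195, -1.09); C−A = (215, -100, -4.24).
Determinant of the coordinate differences = 95·(-100) − 215·(-195) = 32425.
∂z/∂x = [(-1.09)·(-100) − (-4.24)·(-195)] / 32425 = -0.02214
∂z/∂y = [95·(-4.24) − 215·(-1.09)] / 32425 = -0.005195
Steepest decrease is along −∇f = (+0.02214 E, +0.005195 N) → east.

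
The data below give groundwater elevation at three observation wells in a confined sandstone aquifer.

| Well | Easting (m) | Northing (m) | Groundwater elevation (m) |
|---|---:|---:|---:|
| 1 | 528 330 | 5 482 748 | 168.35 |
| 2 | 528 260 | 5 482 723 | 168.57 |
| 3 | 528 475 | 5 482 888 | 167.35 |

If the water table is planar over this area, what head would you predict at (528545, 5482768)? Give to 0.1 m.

With h = a·x + b·y + c and 1 as origin, the differences give:
  (-70)·a + (-25)·b = +0.22
  145·a + 140·b = -1.00
Eliminate b (×140 and ×(-25), subtract): -6175·a = 5.800 → a = ∂h/∂x = -0.0009393
Back-substitute: b = ∂h/∂y = -0.006170.
h(528545, 5482768) = 168.35 + (-0.0009393)·(215) + (-0.006170)·(20) = 168.35 -0.202 -0.123 = 168.025 m.

168.0 m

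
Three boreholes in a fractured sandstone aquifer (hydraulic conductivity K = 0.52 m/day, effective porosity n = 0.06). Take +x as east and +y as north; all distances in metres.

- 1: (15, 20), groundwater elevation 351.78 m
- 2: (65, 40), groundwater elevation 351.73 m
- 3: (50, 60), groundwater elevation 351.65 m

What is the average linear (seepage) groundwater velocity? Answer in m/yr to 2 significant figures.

Differences from 1: to 2 (Δx, Δy, Δh) = (50, 20, -0.05); to 3 = (35, 40, -0.13).
Determinant of the coordinate differences = 50·40 − 35·20 = 1300.
∂h/∂x = [(-0.05)·40 − (-0.13)·20] / 1300 = +0.0004615
∂h/∂y = [50·(-0.13) − 35·(-0.05)] / 1300 = -0.003654
|∇h| = √(0.0004615² + -0.003654²) = 0.003683
Seepage velocity v = K·i/n = 0.52 × 0.003683 / 0.06 = 0.03192 m/day = 11.66 m/yr.

12 m/yr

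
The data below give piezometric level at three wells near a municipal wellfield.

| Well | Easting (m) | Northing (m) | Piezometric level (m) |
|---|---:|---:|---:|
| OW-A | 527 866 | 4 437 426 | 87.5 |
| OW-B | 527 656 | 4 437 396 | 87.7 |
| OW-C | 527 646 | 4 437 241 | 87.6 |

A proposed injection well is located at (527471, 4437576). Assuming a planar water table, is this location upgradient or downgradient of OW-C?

Three-point gradient (reference OW-A): Δ to OW-B = (-210, -30, +0.2), Δ to OW-C = (-220, -185, +0.1).
∂h/∂x = -0.001054, ∂h/∂y = +0.0007132 (det = 32250).
Head at (527471, 4437576) = 87.5 + (-0.001054)·(-395) + (+0.0007132)·(150) = 88.02 m.
That is higher than the 87.6 m at OW-C, so the point is upgradient.

upgradient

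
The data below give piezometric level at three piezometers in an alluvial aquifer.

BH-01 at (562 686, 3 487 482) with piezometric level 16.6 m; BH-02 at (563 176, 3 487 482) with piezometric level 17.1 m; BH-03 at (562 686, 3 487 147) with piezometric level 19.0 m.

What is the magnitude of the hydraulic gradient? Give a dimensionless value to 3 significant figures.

0.00724

∂h/∂x = (17.1 − 16.6) / (563176 − 562686) = +0.001020
∂h/∂y = (19.0 − 16.6) / (3487147 − 3487482) = -0.007164
|∇h| = √(0.001020² + -0.007164²) = 0.007236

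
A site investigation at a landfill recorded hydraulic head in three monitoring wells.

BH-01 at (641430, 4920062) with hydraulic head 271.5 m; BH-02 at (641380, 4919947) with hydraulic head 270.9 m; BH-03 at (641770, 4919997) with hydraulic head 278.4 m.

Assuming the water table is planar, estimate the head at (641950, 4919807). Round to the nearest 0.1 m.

Taking BH-01 as reference: BH-02−BH-01 = (-50, -115, -0.6); BH-03−BH-01 = (340, -65, +6.9).
Determinant of the coordinate differences = (-50)·(-65) − 340·(-115) = 42350.
∂h/∂x = [(-0.6)·(-65) − (+6.9)·(-115)] / 42350 = +0.01966
∂h/∂y = [(-50)·(+6.9) − 340·(-0.6)] / 42350 = -0.003329
h(641950, 4919807) = 271.5 + (+0.01966)·(520) + (-0.003329)·(-255) = 271.5 +10.222 +0.849 = 282.571 m.

282.6 m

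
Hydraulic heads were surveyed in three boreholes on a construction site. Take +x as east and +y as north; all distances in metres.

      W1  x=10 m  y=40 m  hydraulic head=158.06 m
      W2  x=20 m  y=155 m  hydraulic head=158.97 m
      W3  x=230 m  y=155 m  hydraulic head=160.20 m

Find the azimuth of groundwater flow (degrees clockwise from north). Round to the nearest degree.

With h = a·x + b·y + c and W1 as origin, the differences give:
  10·a + 115·b = +0.91
  220·a + 115·b = +2.14
Eliminate b (×115 and ×115, subtract): -24150·a = -141.450 → a = ∂h/∂x = +0.005857
Back-substitute: b = ∂h/∂y = +0.007404.
Flow direction (−∇h) has components (-0.005857 E, -0.007404 N).
Azimuth = atan2(E, N) = atan2(-0.005857, -0.007404) = 218.3° ≈ 218°.

218°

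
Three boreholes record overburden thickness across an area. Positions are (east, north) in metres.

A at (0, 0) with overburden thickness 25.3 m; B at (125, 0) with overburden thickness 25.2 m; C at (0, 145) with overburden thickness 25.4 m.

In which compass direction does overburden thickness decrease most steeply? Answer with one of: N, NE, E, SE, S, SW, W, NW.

SE

∂d/∂x = (25.2 − 25.3) / (125 − 0) = -0.0008000
∂d/∂y = (25.4 − 25.3) / (145 − 0) = +0.0006897
Steepest decrease is along −∇f = (+0.0008000 E, -0.0006897 N) → southeast.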